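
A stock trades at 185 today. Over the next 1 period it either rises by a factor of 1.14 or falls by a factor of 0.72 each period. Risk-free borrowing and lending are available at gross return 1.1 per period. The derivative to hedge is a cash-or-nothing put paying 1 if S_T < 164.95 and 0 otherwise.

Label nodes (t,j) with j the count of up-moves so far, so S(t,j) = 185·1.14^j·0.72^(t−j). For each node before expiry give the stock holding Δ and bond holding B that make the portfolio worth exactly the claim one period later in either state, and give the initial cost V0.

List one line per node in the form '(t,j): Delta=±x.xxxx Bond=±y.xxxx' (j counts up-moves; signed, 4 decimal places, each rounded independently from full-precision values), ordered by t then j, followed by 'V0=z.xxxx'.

Under the risk-neutral measure, an up-move has probability p* = (R−d)/(u−d) = 0.9048 and values discount at R = 1.1.
Terminal payoffs: V(1,0)=1.0000, V(1,1)=0.0000
(0,0): S=185.0000. Δ = (V_up−V_dn)/(S_up−S_dn) = (0.0000−1.0000)/(210.9000−133.2000) = -0.0129. V = [p*·0.0000 + (1−p*)·1.0000]/1.1 = 0.0866. B = V − Δ·S = 2.4675.
Self-financing check: at every node Δ·S+B equals the discounted successor values.

(0,0): Delta=-0.0129 Bond=2.4675
V0=0.0866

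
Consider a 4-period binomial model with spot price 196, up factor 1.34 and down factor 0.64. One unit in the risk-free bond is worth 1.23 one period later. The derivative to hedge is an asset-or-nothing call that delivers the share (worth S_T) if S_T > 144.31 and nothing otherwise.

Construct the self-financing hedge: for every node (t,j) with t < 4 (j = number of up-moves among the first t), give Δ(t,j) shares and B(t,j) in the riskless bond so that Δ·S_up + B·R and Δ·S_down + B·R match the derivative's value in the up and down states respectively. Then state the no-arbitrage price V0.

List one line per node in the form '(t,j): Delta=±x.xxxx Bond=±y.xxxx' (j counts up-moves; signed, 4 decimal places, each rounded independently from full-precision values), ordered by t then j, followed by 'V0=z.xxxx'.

The replicating-portfolio and risk-neutral prices coincide; use p* = (1.23−0.64)/(1.34−0.64) = 0.8429 for the latter.
Payoff layer (t=4): V(4,0)=0.0000, V(4,1)=0.0000, V(4,2)=0.0000, V(4,3)=301.8217, V(4,4)=631.9392
Node (3,0) S=51.3802: V=(p*·0.0000+(1−p*)·0.0000)/1.23=0.0000; Δ=(0.0000−0.0000)/(68.8495−32.8833)=0.0000; B=V−Δ·S=0.0000
Node (3,1) S=107.5773: V=(p*·0.0000+(1−p*)·0.0000)/1.23=0.0000; Δ=(0.0000−0.0000)/(144.1536−68.8495)=0.0000; B=V−Δ·S=0.0000
Node (3,2) S=225.2401: V=(p*·301.8217+(1−p*)·0.0000)/1.23=206.8232; Δ=(301.8217−0.0000)/(301.8217−144.1536)=1.9143; B=V−Δ·S=-224.3506
Node (3,3) S=471.5964: V=(p*·631.9392+(1−p*)·301.8217)/1.23=471.5964; Δ=(631.9392−301.8217)/(631.9392−301.8217)=1.0000; B=V−Δ·S=0.0000
Node (2,0) S=80.2816: V=(p*·0.0000+(1−p*)·0.0000)/1.23=0.0000; Δ=(0.0000−0.0000)/(107.5773−51.3802)=0.0000; B=V−Δ·S=0.0000
Node (2,1) S=168.0896: V=(p*·206.8232+(1−p*)·0.0000)/1.23=141.7256; Δ=(206.8232−0.0000)/(225.2401−107.5773)=1.7578; B=V−Δ·S=-153.7362
Node (2,2) S=351.9376: V=(p*·471.5964+(1−p*)·206.8232)/1.23=349.5847; Δ=(471.5964−206.8232)/(471.5964−225.2401)=1.0748; B=V−Δ·S=-28.6627
Node (1,0) S=125.4400: V=(p*·141.7256+(1−p*)·0.0000)/1.23=97.1174; Δ=(141.7256−0.0000)/(168.0896−80.2816)=1.6140; B=V−Δ·S=-105.3477
Node (1,1) S=262.6400: V=(p*·349.5847+(1−p*)·141.7256)/1.23=257.6594; Δ=(349.5847−141.7256)/(351.9376−168.0896)=1.1306; B=V−Δ·S=-39.2822
Node (0,0) S=196.0000: V=(p*·257.6594+(1−p*)·97.1174)/1.23=188.9686; Δ=(257.6594−97.1174)/(262.6400−125.4400)=1.1701; B=V−Δ·S=-40.3772
Self-financing check: at every node Δ·S+B equals the discounted successor values.

(0,0): Delta=1.1701 Bond=-40.3772
(1,0): Delta=1.6140 Bond=-105.3477
(1,1): Delta=1.1306 Bond=-39.2822
(2,0): Delta=0.0000 Bond=0.0000
(2,1): Delta=1.7578 Bond=-153.7362
(2,2): Delta=1.0748 Bond=-28.6627
(3,0): Delta=0.0000 Bond=0.0000
(3,1): Delta=0.0000 Bond=0.0000
(3,2): Delta=1.9143 Bond=-224.3506
(3,3): Delta=1.0000 Bond=0.0000
V0=188.9686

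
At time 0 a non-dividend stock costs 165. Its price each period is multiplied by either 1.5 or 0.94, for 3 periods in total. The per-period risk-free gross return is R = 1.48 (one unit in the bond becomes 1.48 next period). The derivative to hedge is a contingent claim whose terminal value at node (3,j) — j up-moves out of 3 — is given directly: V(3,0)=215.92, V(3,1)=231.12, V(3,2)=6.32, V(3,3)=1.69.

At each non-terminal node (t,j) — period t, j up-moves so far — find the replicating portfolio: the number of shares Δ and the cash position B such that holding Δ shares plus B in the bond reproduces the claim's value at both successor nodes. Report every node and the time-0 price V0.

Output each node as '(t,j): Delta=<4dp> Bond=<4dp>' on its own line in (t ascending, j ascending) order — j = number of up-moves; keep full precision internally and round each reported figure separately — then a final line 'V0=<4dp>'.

(0,0): Delta=-0.0977 Bond=17.0447
(1,0): Delta=-1.6821 Bond=270.9698
(1,1): Delta=-0.0609 Bond=16.1246
(2,0): Delta=0.1862 Bond=128.6525
(2,1): Delta=-1.7255 Bond=411.1236
(2,2): Delta=-0.0223 Bond=9.5215
V0=0.9278

The replicating-portfolio and risk-neutral prices coincide; use p* = (1.48−0.94)/(1.5−0.94) = 0.9643 for the latter.
Payoff layer (t=3): V(3,0)=215.9200, V(3,1)=231.1200, V(3,2)=6.3200, V(3,3)=1.6900
(2,0): S=145.7940. Δ = (V_up−V_dn)/(S_up−S_dn) = (231.1200−215.9200)/(218.6910−137.0464) = 0.1862. V = [p*·231.1200 + (1−p*)·215.9200]/1.48 = 155.7954. B = V − Δ·S = 128.6525.
(2,1): S=232.6500. Δ = (V_up−V_dn)/(S_up−S_dn) = (6.3200−231.1200)/(348.9750−218.6910) = -1.7255. V = [p*·6.3200 + (1−p*)·231.1200]/1.48 = 9.6950. B = V − Δ·S = 411.1236.
(2,2): S=371.2500. Δ = (V_up−V_dn)/(S_up−S_dn) = (1.6900−6.3200)/(556.8750−348.9750) = -0.0223. V = [p*·1.6900 + (1−p*)·6.3200]/1.48 = 1.2536. B = V − Δ·S = 9.5215.
(1,0): S=155.1000. Δ = (V_up−V_dn)/(S_up−S_dn) = (9.6950−155.7954)/(232.6500−145.7940) = -1.6821. V = [p*·9.6950 + (1−p*)·155.7954]/1.48 = 10.0763. B = V − Δ·S = 270.9698.
(1,1): S=247.5000. Δ = (V_up−V_dn)/(S_up−S_dn) = (1.2536−9.6950)/(371.2500−232.6500) = -0.0609. V = [p*·1.2536 + (1−p*)·9.6950]/1.48 = 1.0507. B = V − Δ·S = 16.1246.
(0,0): S=165.0000. Δ = (V_up−V_dn)/(S_up−S_dn) = (1.0507−10.0763)/(247.5000−155.1000) = -0.0977. V = [p*·1.0507 + (1−p*)·10.0763]/1.48 = 0.9278. B = V − Δ·S = 17.0447.
The time-0 hedge costs 0.9278, which is the no-arbitrage price.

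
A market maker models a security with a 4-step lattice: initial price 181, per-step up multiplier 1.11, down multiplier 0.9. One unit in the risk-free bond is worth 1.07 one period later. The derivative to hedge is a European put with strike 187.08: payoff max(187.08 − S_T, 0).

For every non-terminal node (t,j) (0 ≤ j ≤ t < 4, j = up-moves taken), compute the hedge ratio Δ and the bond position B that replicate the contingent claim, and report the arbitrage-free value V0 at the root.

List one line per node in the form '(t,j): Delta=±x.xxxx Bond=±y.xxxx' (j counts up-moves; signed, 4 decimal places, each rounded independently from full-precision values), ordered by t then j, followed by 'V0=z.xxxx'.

The replicating-portfolio and risk-neutral prices coincide; use p* = (1.07−0.9)/(1.11−0.9) = 0.8095 for the latter.
Payoff layer (t=4): V(4,0)=68.3259, V(4,1)=40.6166, V(4,2)=6.4418, V(4,3)=0.0000, V(4,4)=0.0000
(3,0): S=131.9490. Δ = (V_up−V_dn)/(S_up−S_dn) = (40.6166−68.3259)/(146.4634−118.7541) = -1.0000. V = [p*·40.6166 + (1−p*)·68.3259]/1.07 = 42.8921. B = V − Δ·S = 174.8411.
(3,1): S=162.7371. Δ = (V_up−V_dn)/(S_up−S_dn) = (6.4418−40.6166)/(180.6382−146.4634) = -1.0000. V = [p*·6.4418 + (1−p*)·40.6166]/1.07 = 12.1040. B = V − Δ·S = 174.8411.
(3,2): S=200.7091. Δ = (V_up−V_dn)/(S_up−S_dn) = (0.0000−6.4418)/(222.7871−180.6382) = -0.1528. V = [p*·0.0000 + (1−p*)·6.4418]/1.07 = 1.1467. B = V − Δ·S = 31.8221.
(3,3): S=247.5412. Δ = (V_up−V_dn)/(S_up−S_dn) = (0.0000−0.0000)/(274.7707−222.7871) = 0.0000. V = [p*·0.0000 + (1−p*)·0.0000]/1.07 = 0.0000. B = V − Δ·S = 0.0000.
(2,0): S=146.6100. Δ = (V_up−V_dn)/(S_up−S_dn) = (12.1040−42.8921)/(162.7371−131.9490) = -1.0000. V = [p*·12.1040 + (1−p*)·42.8921]/1.07 = 16.7929. B = V − Δ·S = 163.4029.
(2,1): S=180.8190. Δ = (V_up−V_dn)/(S_up−S_dn) = (1.1467−12.1040)/(200.7091−162.7371) = -0.2886. V = [p*·1.1467 + (1−p*)·12.1040]/1.07 = 3.0223. B = V − Δ·S = 55.1998.
(2,2): S=223.0101. Δ = (V_up−V_dn)/(S_up−S_dn) = (0.0000−1.1467)/(247.5412−200.7091) = -0.0245. V = [p*·0.0000 + (1−p*)·1.1467]/1.07 = 0.2041. B = V − Δ·S = 5.6648.
(1,0): S=162.9000. Δ = (V_up−V_dn)/(S_up−S_dn) = (3.0223−16.7929)/(180.8190−146.6100) = -0.4025. V = [p*·3.0223 + (1−p*)·16.7929]/1.07 = 5.2759. B = V − Δ·S = 70.8504.
(1,1): S=200.9100. Δ = (V_up−V_dn)/(S_up−S_dn) = (0.2041−3.0223)/(223.0101−180.8190) = -0.0668. V = [p*·0.2041 + (1−p*)·3.0223]/1.07 = 0.6925. B = V − Δ·S = 14.1122.
(0,0): S=181.0000. Δ = (V_up−V_dn)/(S_up−S_dn) = (0.6925−5.2759)/(200.9100−162.9000) = -0.1206. V = [p*·0.6925 + (1−p*)·5.2759]/1.07 = 1.4631. B = V − Δ·S = 23.2892.
Self-financing check: at every node Δ·S+B equals the discounted successor values.

(0,0): Delta=-0.1206 Bond=23.2892
(1,0): Delta=-0.4025 Bond=70.8504
(1,1): Delta=-0.0668 Bond=14.1122
(2,0): Delta=-1.0000 Bond=163.4029
(2,1): Delta=-0.2886 Bond=55.1998
(2,2): Delta=-0.0245 Bond=5.6648
(3,0): Delta=-1.0000 Bond=174.8411
(3,1): Delta=-1.0000 Bond=174.8411
(3,2): Delta=-0.1528 Bond=31.8221
(3,3): Delta=0.0000 Bond=0.0000
V0=1.4631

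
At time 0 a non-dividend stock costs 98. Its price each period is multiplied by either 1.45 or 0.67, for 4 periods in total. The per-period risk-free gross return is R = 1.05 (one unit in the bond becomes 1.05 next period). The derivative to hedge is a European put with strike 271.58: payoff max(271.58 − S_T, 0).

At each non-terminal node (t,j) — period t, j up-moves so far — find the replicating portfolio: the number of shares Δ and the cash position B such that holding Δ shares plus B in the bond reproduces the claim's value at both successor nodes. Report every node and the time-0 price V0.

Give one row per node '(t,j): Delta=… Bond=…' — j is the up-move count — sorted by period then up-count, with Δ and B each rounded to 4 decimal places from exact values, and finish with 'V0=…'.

Risk-neutral probability p* = (R−d)/(u−d) = (1.05−0.67)/(1.45−0.67) = 0.4872.
Terminal payoffs: V(4,0)=251.8319, V(4,1)=228.8416, V(4,2)=179.0864, V(4,3)=71.4073, V(4,4)=0.0000
Node (3,0) S=29.4748: V=(p*·228.8416+(1−p*)·251.8319)/1.05=229.1728; Δ=(228.8416−251.8319)/(42.7384−19.7481)=-1.0000; B=V−Δ·S=258.6476
Node (3,1) S=63.7887: V=(p*·179.0864+(1−p*)·228.8416)/1.05=194.8589; Δ=(179.0864−228.8416)/(92.4936−42.7384)=-1.0000; B=V−Δ·S=258.6476
Node (3,2) S=138.0502: V=(p*·71.4073+(1−p*)·179.0864)/1.05=120.5975; Δ=(71.4073−179.0864)/(200.1727−92.4936)=-1.0000; B=V−Δ·S=258.6476
Node (3,3) S=298.7652: V=(p*·0.0000+(1−p*)·71.4073)/1.05=34.8754; Δ=(0.0000−71.4073)/(433.2096−200.1727)=-0.3064; B=V−Δ·S=126.4231
Node (2,0) S=43.9922: V=(p*·194.8589+(1−p*)·229.1728)/1.05=202.3389; Δ=(194.8589−229.1728)/(63.7887−29.4748)=-1.0000; B=V−Δ·S=246.3311
Node (2,1) S=95.2070: V=(p*·120.5975+(1−p*)·194.8589)/1.05=151.1241; Δ=(120.5975−194.8589)/(138.0502−63.7887)=-1.0000; B=V−Δ·S=246.3311
Node (2,2) S=206.0450: V=(p*·34.8754+(1−p*)·120.5975)/1.05=75.0813; Δ=(34.8754−120.5975)/(298.7653−138.0502)=-0.5334; B=V−Δ·S=184.9815
Node (1,0) S=65.6600: V=(p*·151.1241+(1−p*)·202.3389)/1.05=168.9410; Δ=(151.1241−202.3389)/(95.2070−43.9922)=-1.0000; B=V−Δ·S=234.6010
Node (1,1) S=142.1000: V=(p*·75.0813+(1−p*)·151.1241)/1.05=108.6453; Δ=(75.0813−151.1241)/(206.0450−95.2070)=-0.6861; B=V−Δ·S=206.1360
Node (0,0) S=98.0000: V=(p*·108.6453+(1−p*)·168.9410)/1.05=132.9202; Δ=(108.6453−168.9410)/(142.1000−65.6600)=-0.7888; B=V−Δ·S=210.2223
Each (Δ,B) replicates both successor values, so the strategy is self-financing and V0 is arbitrage-free.

(0,0): Delta=-0.7888 Bond=210.2223
(1,0): Delta=-1.0000 Bond=234.6010
(1,1): Delta=-0.6861 Bond=206.1360
(2,0): Delta=-1.0000 Bond=246.3311
(2,1): Delta=-1.0000 Bond=246.3311
(2,2): Delta=-0.5334 Bond=184.9815
(3,0): Delta=-1.0000 Bond=258.6476
(3,1): Delta=-1.0000 Bond=258.6476
(3,2): Delta=-1.0000 Bond=258.6476
(3,3): Delta=-0.3064 Bond=126.4231
V0=132.9202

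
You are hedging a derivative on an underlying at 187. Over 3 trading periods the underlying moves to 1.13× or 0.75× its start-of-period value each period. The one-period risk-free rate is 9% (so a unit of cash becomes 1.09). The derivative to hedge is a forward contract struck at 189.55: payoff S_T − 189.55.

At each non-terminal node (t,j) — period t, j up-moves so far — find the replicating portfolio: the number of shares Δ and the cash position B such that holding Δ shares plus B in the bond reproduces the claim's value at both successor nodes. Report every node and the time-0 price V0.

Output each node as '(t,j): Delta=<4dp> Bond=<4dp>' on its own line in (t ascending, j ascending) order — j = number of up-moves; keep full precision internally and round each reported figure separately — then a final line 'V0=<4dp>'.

Under the risk-neutral measure, an up-move has probability p* = (R−d)/(u−d) = 0.8947 and values discount at R = 1.09.
Terminal payoffs: V(3,0)=-110.6594, V(3,1)=-70.6881, V(3,2)=-10.4648, V(3,3)=80.2717
(2,0): S=105.1875. Δ = (V_up−V_dn)/(S_up−S_dn) = (-70.6881−-110.6594)/(118.8619−78.8906) = 1.0000. V = [p*·-70.6881 + (1−p*)·-110.6594]/1.09 = -68.7116. B = V − Δ·S = -173.8991.
(2,1): S=158.4825. Δ = (V_up−V_dn)/(S_up−S_dn) = (-10.4648−-70.6881)/(179.0852−118.8619) = 1.0000. V = [p*·-10.4648 + (1−p*)·-70.6881]/1.09 = -15.4166. B = V − Δ·S = -173.8991.
(2,2): S=238.7803. Δ = (V_up−V_dn)/(S_up−S_dn) = (80.2717−-10.4648)/(269.8217−179.0852) = 1.0000. V = [p*·80.2717 + (1−p*)·-10.4648]/1.09 = 64.8812. B = V − Δ·S = -173.8991.
(1,0): S=140.2500. Δ = (V_up−V_dn)/(S_up−S_dn) = (-15.4166−-68.7116)/(158.4825−105.1875) = 1.0000. V = [p*·-15.4166 + (1−p*)·-68.7116]/1.09 = -19.2904. B = V − Δ·S = -159.5404.
(1,1): S=211.3100. Δ = (V_up−V_dn)/(S_up−S_dn) = (64.8812−-15.4166)/(238.7803−158.4825) = 1.0000. V = [p*·64.8812 + (1−p*)·-15.4166]/1.09 = 51.7696. B = V − Δ·S = -159.5404.
(0,0): S=187.0000. Δ = (V_up−V_dn)/(S_up−S_dn) = (51.7696−-19.2904)/(211.3100−140.2500) = 1.0000. V = [p*·51.7696 + (1−p*)·-19.2904]/1.09 = 40.6326. B = V − Δ·S = -146.3674.
Root portfolio cost Δ·187+B reproduces V0=40.6326.

(0,0): Delta=1.0000 Bond=-146.3674
(1,0): Delta=1.0000 Bond=-159.5404
(1,1): Delta=1.0000 Bond=-159.5404
(2,0): Delta=1.0000 Bond=-173.8991
(2,1): Delta=1.0000 Bond=-173.8991
(2,2): Delta=1.0000 Bond=-173.8991
V0=40.6326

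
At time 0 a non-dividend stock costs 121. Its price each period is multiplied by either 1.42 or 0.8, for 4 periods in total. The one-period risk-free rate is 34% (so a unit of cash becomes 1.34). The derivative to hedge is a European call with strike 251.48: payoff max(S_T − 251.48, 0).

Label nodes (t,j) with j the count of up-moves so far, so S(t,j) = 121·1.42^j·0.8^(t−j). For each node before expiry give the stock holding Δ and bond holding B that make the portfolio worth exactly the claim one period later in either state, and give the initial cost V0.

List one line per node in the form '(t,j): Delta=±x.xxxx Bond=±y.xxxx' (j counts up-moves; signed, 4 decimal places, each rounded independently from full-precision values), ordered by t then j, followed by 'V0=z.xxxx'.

The replicating-portfolio and risk-neutral prices coincide; use p* = (1.34−0.8)/(1.42−0.8) = 0.8710 for the latter.
At expiry t=4: V(4,0)=0.0000, V(4,1)=0.0000, V(4,2)=0.0000, V(4,3)=25.6863, V(4,4)=240.4901
(3,0): S=61.9520. Δ = (V_up−V_dn)/(S_up−S_dn) = (0.0000−0.0000)/(87.9718−49.5616) = 0.0000. V = [p*·0.0000 + (1−p*)·0.0000]/1.34 = 0.0000. B = V − Δ·S = 0.0000.
(3,1): S=109.9648. Δ = (V_up−V_dn)/(S_up−S_dn) = (0.0000−0.0000)/(156.1500−87.9718) = 0.0000. V = [p*·0.0000 + (1−p*)·0.0000]/1.34 = 0.0000. B = V − Δ·S = 0.0000.
(3,2): S=195.1875. Δ = (V_up−V_dn)/(S_up−S_dn) = (25.6863−0.0000)/(277.1663−156.1500) = 0.2123. V = [p*·25.6863 + (1−p*)·0.0000]/1.34 = 16.6955. B = V − Δ·S = -24.7340.
(3,3): S=346.4578. Δ = (V_up−V_dn)/(S_up−S_dn) = (240.4901−25.6863)/(491.9701−277.1663) = 1.0000. V = [p*·240.4901 + (1−p*)·25.6863]/1.34 = 158.7862. B = V − Δ·S = -187.6716.
(2,0): S=77.4400. Δ = (V_up−V_dn)/(S_up−S_dn) = (0.0000−0.0000)/(109.9648−61.9520) = 0.0000. V = [p*·0.0000 + (1−p*)·0.0000]/1.34 = 0.0000. B = V − Δ·S = 0.0000.
(2,1): S=137.4560. Δ = (V_up−V_dn)/(S_up−S_dn) = (16.6955−0.0000)/(195.1875−109.9648) = 0.1959. V = [p*·16.6955 + (1−p*)·0.0000]/1.34 = 10.8516. B = V − Δ·S = -16.0765.
(2,2): S=243.9844. Δ = (V_up−V_dn)/(S_up−S_dn) = (158.7862−16.6955)/(346.4578−195.1875) = 0.9393. V = [p*·158.7862 + (1−p*)·16.6955]/1.34 = 104.8149. B = V − Δ·S = -124.3638.
(1,0): S=96.8000. Δ = (V_up−V_dn)/(S_up−S_dn) = (10.8516−0.0000)/(137.4560−77.4400) = 0.1808. V = [p*·10.8516 + (1−p*)·0.0000]/1.34 = 7.0533. B = V − Δ·S = -10.4493.
(1,1): S=171.8200. Δ = (V_up−V_dn)/(S_up−S_dn) = (104.8149−10.8516)/(243.9844−137.4560) = 0.8820. V = [p*·104.8149 + (1−p*)·10.8516]/1.34 = 69.1721. B = V − Δ·S = -82.3815.
(0,0): S=121.0000. Δ = (V_up−V_dn)/(S_up−S_dn) = (69.1721−7.0533)/(171.8200−96.8000) = 0.8280. V = [p*·69.1721 + (1−p*)·7.0533]/1.34 = 45.6394. B = V − Δ·S = -54.5522.
Self-financing check: at every node Δ·S+B equals the discounted successor values.

(0,0): Delta=0.8280 Bond=-54.5522
(1,0): Delta=0.1808 Bond=-10.4493
(1,1): Delta=0.8820 Bond=-82.3815
(2,0): Delta=0.0000 Bond=0.0000
(2,1): Delta=0.1959 Bond=-16.0765
(2,2): Delta=0.9393 Bond=-124.3638
(3,0): Delta=0.0000 Bond=0.0000
(3,1): Delta=0.0000 Bond=0.0000
(3,2): Delta=0.2123 Bond=-24.7340
(3,3): Delta=1.0000 Bond=-187.6716
V0=45.6394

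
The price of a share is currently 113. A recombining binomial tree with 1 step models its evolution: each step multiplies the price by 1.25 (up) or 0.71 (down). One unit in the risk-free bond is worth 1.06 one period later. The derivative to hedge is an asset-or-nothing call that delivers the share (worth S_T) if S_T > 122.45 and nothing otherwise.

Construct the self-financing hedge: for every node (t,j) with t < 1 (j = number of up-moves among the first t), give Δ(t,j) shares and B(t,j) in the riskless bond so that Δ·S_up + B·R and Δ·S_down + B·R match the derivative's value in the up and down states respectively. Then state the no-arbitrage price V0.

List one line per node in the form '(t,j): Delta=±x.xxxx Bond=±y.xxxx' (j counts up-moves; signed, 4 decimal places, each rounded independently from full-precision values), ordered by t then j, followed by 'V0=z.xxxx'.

Risk-neutral probability p* = (R−d)/(u−d) = (1.06−0.71)/(1.25−0.71) = 0.6481.
Terminal payoffs: V(1,0)=0.0000, V(1,1)=141.2500
  t=0,j=0: stock 113.0000 → up 141.2500 (V=141.2500), down 80.2300 (V=0.0000). Price 86.3688; hedge Δ=2.3148, bond B=-175.2053.
The time-0 hedge costs 86.3688, which is the no-arbitrage price.

(0,0): Delta=2.3148 Bond=-175.2053
V0=86.3688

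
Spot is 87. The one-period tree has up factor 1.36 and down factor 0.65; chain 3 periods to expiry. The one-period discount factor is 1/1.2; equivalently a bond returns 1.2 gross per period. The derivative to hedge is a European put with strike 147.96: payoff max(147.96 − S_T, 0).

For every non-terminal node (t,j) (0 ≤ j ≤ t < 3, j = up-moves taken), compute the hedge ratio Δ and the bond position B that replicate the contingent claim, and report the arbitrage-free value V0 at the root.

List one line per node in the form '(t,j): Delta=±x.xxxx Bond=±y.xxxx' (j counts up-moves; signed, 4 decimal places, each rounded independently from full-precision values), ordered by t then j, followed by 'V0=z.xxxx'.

Since d<R<u, set p* = (R−d)/(u−d) = 0.7746; price each node as the discounted p*-expectation of its children.
Terminal payoffs: V(3,0)=124.0676, V(3,1)=97.9698, V(3,2)=43.3651, V(3,3)=0.0000
  t=2,j=0: stock 36.7575 → up 49.9902 (V=97.9698), down 23.8924 (V=124.0676). Price 86.5425; hedge Δ=-1.0000, bond B=123.3000.
  t=2,j=1: stock 76.9080 → up 104.5949 (V=43.3651), down 49.9902 (V=97.9698). Price 46.3920; hedge Δ=-1.0000, bond B=123.3000.
  t=2,j=2: stock 160.9152 → up 218.8447 (V=0.0000), down 104.5949 (V=43.3651). Price 8.1437; hedge Δ=-0.3796, bond B=69.2213.
  t=1,j=0: stock 56.5500 → up 76.9080 (V=46.3920), down 36.7575 (V=86.5425). Price 46.2000; hedge Δ=-1.0000, bond B=102.7500.
  t=1,j=1: stock 118.3200 → up 160.9152 (V=8.1437), down 76.9080 (V=46.3920). Price 13.9692; hedge Δ=-0.4553, bond B=67.8401.
  t=0,j=0: stock 87.0000 → up 118.3200 (V=13.9692), down 56.5500 (V=46.2000). Price 17.6937; hedge Δ=-0.5218, bond B=63.0892.
Self-financing check: at every node Δ·S+B equals the discounted successor values.

(0,0): Delta=-0.5218 Bond=63.0892
(1,0): Delta=-1.0000 Bond=102.7500
(1,1): Delta=-0.4553 Bond=67.8401
(2,0): Delta=-1.0000 Bond=123.3000
(2,1): Delta=-1.0000 Bond=123.3000
(2,2): Delta=-0.3796 Bond=69.2213
V0=17.6937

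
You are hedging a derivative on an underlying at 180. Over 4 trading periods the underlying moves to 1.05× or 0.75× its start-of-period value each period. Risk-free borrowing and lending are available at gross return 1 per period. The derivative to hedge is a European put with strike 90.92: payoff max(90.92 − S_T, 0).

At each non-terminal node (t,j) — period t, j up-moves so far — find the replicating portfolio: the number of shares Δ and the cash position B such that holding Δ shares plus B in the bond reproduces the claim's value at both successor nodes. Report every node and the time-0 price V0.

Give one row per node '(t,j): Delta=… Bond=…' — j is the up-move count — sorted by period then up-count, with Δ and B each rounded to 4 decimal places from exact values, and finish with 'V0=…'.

(0,0): Delta=-0.0163 Bond=3.1397
(1,0): Delta=-0.0923 Bond=13.4005
(1,1): Delta=-0.0055 Bond=1.0875
(2,0): Delta=-0.4319 Bond=47.7781
(2,1): Delta=-0.0438 Bond=6.5249
(2,2): Delta=0.0000 Bond=0.0000
(3,0): Delta=-1.0000 Bond=90.9200
(3,1): Delta=-0.3507 Bond=39.1497
(3,2): Delta=0.0000 Bond=0.0000
(3,3): Delta=0.0000 Bond=0.0000
V0=0.1988

Under the risk-neutral measure, an up-move has probability p* = (R−d)/(u−d) = 0.8333 and values discount at R = 1.
At expiry t=4: V(4,0)=33.9669, V(4,1)=11.1856, V(4,2)=0.0000, V(4,3)=0.0000, V(4,4)=0.0000
(3,0): S=75.9375. Δ = (V_up−V_dn)/(S_up−S_dn) = (11.1856−33.9669)/(79.7344−56.9531) = -1.0000. V = [p*·11.1856 + (1−p*)·33.9669]/1 = 14.9825. B = V − Δ·S = 90.9200.
(3,1): S=106.3125. Δ = (V_up−V_dn)/(S_up−S_dn) = (0.0000−11.1856)/(111.6281−79.7344) = -0.3507. V = [p*·0.0000 + (1−p*)·11.1856]/1 = 1.8643. B = V − Δ·S = 39.1497.
(3,2): S=148.8375. Δ = (V_up−V_dn)/(S_up−S_dn) = (0.0000−0.0000)/(156.2794−111.6281) = 0.0000. V = [p*·0.0000 + (1−p*)·0.0000]/1 = 0.0000. B = V − Δ·S = 0.0000.
(3,3): S=208.3725. Δ = (V_up−V_dn)/(S_up−S_dn) = (0.0000−0.0000)/(218.7911−156.2794) = 0.0000. V = [p*·0.0000 + (1−p*)·0.0000]/1 = 0.0000. B = V − Δ·S = 0.0000.
(2,0): S=101.2500. Δ = (V_up−V_dn)/(S_up−S_dn) = (1.8643−14.9825)/(106.3125−75.9375) = -0.4319. V = [p*·1.8643 + (1−p*)·14.9825]/1 = 4.0506. B = V − Δ·S = 47.7781.
(2,1): S=141.7500. Δ = (V_up−V_dn)/(S_up−S_dn) = (0.0000−1.8643)/(148.8375−106.3125) = -0.0438. V = [p*·0.0000 + (1−p*)·1.8643]/1 = 0.3107. B = V − Δ·S = 6.5249.
(2,2): S=198.4500. Δ = (V_up−V_dn)/(S_up−S_dn) = (0.0000−0.0000)/(208.3725−148.8375) = 0.0000. V = [p*·0.0000 + (1−p*)·0.0000]/1 = 0.0000. B = V − Δ·S = 0.0000.
(1,0): S=135.0000. Δ = (V_up−V_dn)/(S_up−S_dn) = (0.3107−4.0506)/(141.7500−101.2500) = -0.0923. V = [p*·0.3107 + (1−p*)·4.0506]/1 = 0.9340. B = V − Δ·S = 13.4005.
(1,1): S=189.0000. Δ = (V_up−V_dn)/(S_up−S_dn) = (0.0000−0.3107)/(198.4500−141.7500) = -0.0055. V = [p*·0.0000 + (1−p*)·0.3107]/1 = 0.0518. B = V − Δ·S = 1.0875.
(0,0): S=180.0000. Δ = (V_up−V_dn)/(S_up−S_dn) = (0.0518−0.9340)/(189.0000−135.0000) = -0.0163. V = [p*·0.0518 + (1−p*)·0.9340]/1 = 0.1988. B = V − Δ·S = 3.1397.
Root portfolio cost Δ·180+B reproduces V0=0.1988.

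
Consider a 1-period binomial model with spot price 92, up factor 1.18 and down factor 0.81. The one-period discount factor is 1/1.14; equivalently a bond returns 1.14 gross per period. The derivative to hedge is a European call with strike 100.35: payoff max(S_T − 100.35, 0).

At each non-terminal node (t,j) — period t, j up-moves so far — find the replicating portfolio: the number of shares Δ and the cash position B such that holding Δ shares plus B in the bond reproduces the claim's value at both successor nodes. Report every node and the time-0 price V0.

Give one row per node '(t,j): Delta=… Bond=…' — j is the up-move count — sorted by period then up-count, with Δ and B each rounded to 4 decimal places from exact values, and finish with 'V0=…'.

(0,0): Delta=0.2412 Bond=-15.7660
V0=6.4232

No-arbitrage ⇒ martingale measure with p* = (R−d)/(u−d) = 0.8919.
Payoff layer (t=1): V(1,0)=0.0000, V(1,1)=8.2100
Node (0,0) S=92.0000: V=(p*·8.2100+(1−p*)·0.0000)/1.14=6.4232; Δ=(8.2100−0.0000)/(108.5600−74.5200)=0.2412; B=V−Δ·S=-15.7660
Self-financing check: at every node Δ·S+B equals the discounted successor values.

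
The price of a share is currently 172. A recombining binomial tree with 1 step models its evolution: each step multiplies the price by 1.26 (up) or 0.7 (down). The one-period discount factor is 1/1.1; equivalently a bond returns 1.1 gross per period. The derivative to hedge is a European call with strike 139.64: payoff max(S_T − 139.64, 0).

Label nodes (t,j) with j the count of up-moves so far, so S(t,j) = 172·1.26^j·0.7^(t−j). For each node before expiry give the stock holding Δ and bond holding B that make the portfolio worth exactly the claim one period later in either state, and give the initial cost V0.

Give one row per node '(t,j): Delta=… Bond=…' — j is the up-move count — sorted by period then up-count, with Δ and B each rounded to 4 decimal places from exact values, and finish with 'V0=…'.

(0,0): Delta=0.8002 Bond=-87.5909
V0=50.0519

Since d<R<u, set p* = (R−d)/(u−d) = 0.7143; price each node as the discounted p*-expectation of its children.
At expiry t=1: V(1,0)=0.0000, V(1,1)=77.0800
  t=0,j=0: stock 172.0000 → up 216.7200 (V=77.0800), down 120.4000 (V=0.0000). Price 50.0519; hedge Δ=0.8002, bond B=-87.5909.
Self-financing check: at every node Δ·S+B equals the discounted successor values.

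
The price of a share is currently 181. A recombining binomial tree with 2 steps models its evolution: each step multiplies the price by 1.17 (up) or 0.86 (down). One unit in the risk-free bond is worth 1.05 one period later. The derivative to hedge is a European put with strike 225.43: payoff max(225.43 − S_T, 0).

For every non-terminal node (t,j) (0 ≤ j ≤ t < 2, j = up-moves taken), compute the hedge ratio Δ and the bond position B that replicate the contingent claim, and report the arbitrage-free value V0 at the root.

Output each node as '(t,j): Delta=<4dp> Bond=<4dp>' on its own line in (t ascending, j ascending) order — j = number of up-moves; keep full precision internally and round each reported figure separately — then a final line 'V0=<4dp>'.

(0,0): Delta=-0.7676 Bond=170.0168
(1,0): Delta=-1.0000 Bond=214.6952
(1,1): Delta=-0.6597 Bond=155.6686
V0=31.0838

Risk-neutral probability p* = (R−d)/(u−d) = (1.05−0.86)/(1.17−0.86) = 0.6129.
Terminal values V(2,·): V(2,0)=91.5624, V(2,1)=43.3078, V(2,2)=0.0000
  t=1,j=0: stock 155.6600 → up 182.1222 (V=43.3078), down 133.8676 (V=91.5624). Price 59.0352; hedge Δ=-1.0000, bond B=214.6952.
  t=1,j=1: stock 211.7700 → up 247.7709 (V=0.0000), down 182.1222 (V=43.3078). Price 15.9660; hedge Δ=-0.6597, bond B=155.6686.
  t=0,j=0: stock 181.0000 → up 211.7700 (V=15.9660), down 155.6600 (V=59.0352). Price 31.0838; hedge Δ=-0.7676, bond B=170.0168.
Self-financing check: at every node Δ·S+B equals the discounted successor values.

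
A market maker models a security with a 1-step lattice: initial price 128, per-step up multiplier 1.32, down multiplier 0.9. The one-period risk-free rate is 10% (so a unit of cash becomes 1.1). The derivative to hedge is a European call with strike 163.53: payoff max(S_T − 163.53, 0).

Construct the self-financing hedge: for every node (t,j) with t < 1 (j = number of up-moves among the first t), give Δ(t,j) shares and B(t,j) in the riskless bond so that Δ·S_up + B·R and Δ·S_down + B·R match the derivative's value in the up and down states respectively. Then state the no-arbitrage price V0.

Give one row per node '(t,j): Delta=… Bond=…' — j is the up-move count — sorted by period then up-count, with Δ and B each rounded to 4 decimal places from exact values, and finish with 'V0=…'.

(0,0): Delta=0.1010 Bond=-10.5779
V0=2.3506

The replicating-portfolio and risk-neutral prices coincide; use p* = (1.1−0.9)/(1.32−0.9) = 0.4762 for the latter.
At expiry t=1: V(1,0)=0.0000, V(1,1)=5.4300
(0,0): S=128.0000. Δ = (V_up−V_dn)/(S_up−S_dn) = (5.4300−0.0000)/(168.9600−115.2000) = 0.1010. V = [p*·5.4300 + (1−p*)·0.0000]/1.1 = 2.3506. B = V − Δ·S = -10.5779.
Check: Δ(0,0)·S0 + B(0,0) = 2.3506 = V0.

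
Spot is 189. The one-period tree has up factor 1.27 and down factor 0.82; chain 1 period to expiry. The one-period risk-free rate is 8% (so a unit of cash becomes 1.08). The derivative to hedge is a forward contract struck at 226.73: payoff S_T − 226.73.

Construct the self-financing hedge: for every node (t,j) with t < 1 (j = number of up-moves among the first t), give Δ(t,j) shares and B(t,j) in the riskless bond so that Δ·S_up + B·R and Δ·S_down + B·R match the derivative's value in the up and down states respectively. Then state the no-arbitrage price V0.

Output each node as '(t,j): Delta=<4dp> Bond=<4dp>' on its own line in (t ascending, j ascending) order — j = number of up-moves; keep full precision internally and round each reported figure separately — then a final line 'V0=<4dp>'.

(0,0): Delta=1.0000 Bond=-209.9352
V0=-20.9352

No-arbitrage ⇒ martingale measure with p* = (R−d)/(u−d) = 0.5778.
Terminal values V(1,·): V(1,0)=-71.7500, V(1,1)=13.3000
  t=0,j=0: stock 189.0000 → up 240.0300 (V=13.3000), down 154.9800 (V=-71.7500). Price -20.9352; hedge Δ=1.0000, bond B=-209.9352.
Check: Δ(0,0)·S0 + B(0,0) = -20.9352 = V0.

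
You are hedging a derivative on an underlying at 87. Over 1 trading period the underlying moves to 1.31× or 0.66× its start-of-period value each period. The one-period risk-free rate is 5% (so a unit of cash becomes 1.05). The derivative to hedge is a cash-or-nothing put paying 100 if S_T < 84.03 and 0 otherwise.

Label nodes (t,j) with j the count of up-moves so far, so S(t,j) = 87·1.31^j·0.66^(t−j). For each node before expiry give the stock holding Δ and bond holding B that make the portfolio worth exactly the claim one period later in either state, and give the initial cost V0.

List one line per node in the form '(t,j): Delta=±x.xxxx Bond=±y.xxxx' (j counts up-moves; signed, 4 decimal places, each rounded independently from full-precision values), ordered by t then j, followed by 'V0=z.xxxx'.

(0,0): Delta=-1.7683 Bond=191.9414
V0=38.0952

Risk-neutral probability p* = (R−d)/(u−d) = (1.05−0.66)/(1.31−0.66) = 0.6000.
Terminal payoffs: V(1,0)=100.0000, V(1,1)=0.0000
Node (0,0) S=87.0000: V=(p*·0.0000+(1−p*)·100.0000)/1.05=38.0952; Δ=(0.0000−100.0000)/(113.9700−57.4200)=-1.7683; B=V−Δ·S=191.9414
Self-financing check: at every node Δ·S+B equals the discounted successor values.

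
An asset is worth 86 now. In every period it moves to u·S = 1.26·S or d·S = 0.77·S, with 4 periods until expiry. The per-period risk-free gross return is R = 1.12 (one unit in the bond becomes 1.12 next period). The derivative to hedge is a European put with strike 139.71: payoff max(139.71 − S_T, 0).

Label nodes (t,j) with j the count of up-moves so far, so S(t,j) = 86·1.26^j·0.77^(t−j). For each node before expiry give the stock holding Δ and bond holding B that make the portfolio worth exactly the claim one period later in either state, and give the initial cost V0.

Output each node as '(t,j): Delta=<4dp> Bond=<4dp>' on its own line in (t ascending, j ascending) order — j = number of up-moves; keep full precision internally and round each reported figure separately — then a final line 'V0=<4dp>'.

Under the risk-neutral measure, an up-move has probability p* = (R−d)/(u−d) = 0.7143 and values discount at R = 1.12.
Terminal payoffs: V(4,0)=109.4784, V(4,1)=90.2401, V(4,2)=58.7592, V(4,3)=7.2451, V(4,4)=0.0000
(3,0): S=39.2618. Δ = (V_up−V_dn)/(S_up−S_dn) = (90.2401−109.4784)/(49.4699−30.2316) = -1.0000. V = [p*·90.2401 + (1−p*)·109.4784]/1.12 = 85.4792. B = V − Δ·S = 124.7411.
(3,1): S=64.2466. Δ = (V_up−V_dn)/(S_up−S_dn) = (58.7592−90.2401)/(80.9508−49.4699) = -1.0000. V = [p*·58.7592 + (1−p*)·90.2401]/1.12 = 60.4944. B = V − Δ·S = 124.7411.
(3,2): S=105.1309. Δ = (V_up−V_dn)/(S_up−S_dn) = (7.2451−58.7592)/(132.4649−80.9508) = -1.0000. V = [p*·7.2451 + (1−p*)·58.7592]/1.12 = 19.6102. B = V − Δ·S = 124.7411.
(3,3): S=172.0323. Δ = (V_up−V_dn)/(S_up−S_dn) = (0.0000−7.2451)/(216.7607−132.4649) = -0.0859. V = [p*·0.0000 + (1−p*)·7.2451]/1.12 = 1.8482. B = V − Δ·S = 16.6342.
(2,0): S=50.9894. Δ = (V_up−V_dn)/(S_up−S_dn) = (60.4944−85.4792)/(64.2466−39.2618) = -1.0000. V = [p*·60.4944 + (1−p*)·85.4792]/1.12 = 60.3866. B = V − Δ·S = 111.3760.
(2,1): S=83.4372. Δ = (V_up−V_dn)/(S_up−S_dn) = (19.6102−60.4944)/(105.1309−64.2466) = -1.0000. V = [p*·19.6102 + (1−p*)·60.4944]/1.12 = 27.9388. B = V − Δ·S = 111.3760.
(2,2): S=136.5336. Δ = (V_up−V_dn)/(S_up−S_dn) = (1.8482−19.6102)/(172.0323−105.1309) = -0.2655. V = [p*·1.8482 + (1−p*)·19.6102]/1.12 = 6.1813. B = V − Δ·S = 42.4302.
(1,0): S=66.2200. Δ = (V_up−V_dn)/(S_up−S_dn) = (27.9388−60.3866)/(83.4372−50.9894) = -1.0000. V = [p*·27.9388 + (1−p*)·60.3866]/1.12 = 33.2228. B = V − Δ·S = 99.4428.
(1,1): S=108.3600. Δ = (V_up−V_dn)/(S_up−S_dn) = (6.1813−27.9388)/(136.5336−83.4372) = -0.4098. V = [p*·6.1813 + (1−p*)·27.9388]/1.12 = 11.0694. B = V − Δ·S = 55.4723.
(0,0): S=86.0000. Δ = (V_up−V_dn)/(S_up−S_dn) = (11.0694−33.2228)/(108.3600−66.2200) = -0.5257. V = [p*·11.0694 + (1−p*)·33.2228]/1.12 = 15.5348. B = V − Δ·S = 60.7458.
The time-0 hedge costs 15.5348, which is the no-arbitrage price.

(0,0): Delta=-0.5257 Bond=60.7458
(1,0): Delta=-1.0000 Bond=99.4428
(1,1): Delta=-0.4098 Bond=55.4723
(2,0): Delta=-1.0000 Bond=111.3760
(2,1): Delta=-1.0000 Bond=111.3760
(2,2): Delta=-0.2655 Bond=42.4302
(3,0): Delta=-1.0000 Bond=124.7411
(3,1): Delta=-1.0000 Bond=124.7411
(3,2): Delta=-1.0000 Bond=124.7411
(3,3): Delta=-0.0859 Bond=16.6342
V0=15.5348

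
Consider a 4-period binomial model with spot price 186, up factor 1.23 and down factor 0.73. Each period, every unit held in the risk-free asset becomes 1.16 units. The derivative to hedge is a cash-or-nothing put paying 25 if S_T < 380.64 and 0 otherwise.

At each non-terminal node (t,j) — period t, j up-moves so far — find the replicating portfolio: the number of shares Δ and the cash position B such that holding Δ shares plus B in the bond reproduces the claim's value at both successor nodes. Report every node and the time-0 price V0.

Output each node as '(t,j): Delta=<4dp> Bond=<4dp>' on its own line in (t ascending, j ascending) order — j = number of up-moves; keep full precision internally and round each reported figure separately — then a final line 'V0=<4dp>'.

(0,0): Delta=-0.1095 Bond=26.6293
(1,0): Delta=0.0000 Bond=16.0164
(1,1): Delta=-0.1201 Bond=33.3113
(2,0): Delta=0.0000 Bond=18.5791
(2,1): Delta=0.0000 Bond=18.5791
(2,2): Delta=-0.1317 Bond=41.9070
(3,0): Delta=0.0000 Bond=21.5517
(3,1): Delta=0.0000 Bond=21.5517
(3,2): Delta=0.0000 Bond=21.5517
(3,3): Delta=-0.1445 Bond=53.0172
V0=6.2546

The replicating-portfolio and risk-neutral prices coincide; use p* = (1.16−0.73)/(1.23−0.73) = 0.8600 for the latter.
At expiry t=4: V(4,0)=25.0000, V(4,1)=25.0000, V(4,2)=25.0000, V(4,3)=25.0000, V(4,4)=0.0000
  t=3,j=0: stock 72.3572 → up 88.9993 (V=25.0000), down 52.8207 (V=25.0000). Price 21.5517; hedge Δ=0.0000, bond B=21.5517.
  t=3,j=1: stock 121.9169 → up 149.9577 (V=25.0000), down 88.9993 (V=25.0000). Price 21.5517; hedge Δ=0.0000, bond B=21.5517.
  t=3,j=2: stock 205.4216 → up 252.6685 (V=25.0000), down 149.9577 (V=25.0000). Price 21.5517; hedge Δ=0.0000, bond B=21.5517.
  t=3,j=3: stock 346.1213 → up 425.7292 (V=0.0000), down 252.6685 (V=25.0000). Price 3.0172; hedge Δ=-0.1445, bond B=53.0172.
  t=2,j=0: stock 99.1194 → up 121.9169 (V=21.5517), down 72.3572 (V=21.5517). Price 18.5791; hedge Δ=0.0000, bond B=18.5791.
  t=2,j=1: stock 167.0094 → up 205.4216 (V=21.5517), down 121.9169 (V=21.5517). Price 18.5791; hedge Δ=0.0000, bond B=18.5791.
  t=2,j=2: stock 281.3994 → up 346.1213 (V=3.0172), down 205.4216 (V=21.5517). Price 4.8380; hedge Δ=-0.1317, bond B=41.9070.
  t=1,j=0: stock 135.7800 → up 167.0094 (V=18.5791), down 99.1194 (V=18.5791). Price 16.0164; hedge Δ=0.0000, bond B=16.0164.
  t=1,j=1: stock 228.7800 → up 281.3994 (V=4.8380), down 167.0094 (V=18.5791). Price 5.8291; hedge Δ=-0.1201, bond B=33.3113.
  t=0,j=0: stock 186.0000 → up 228.7800 (V=5.8291), down 135.7800 (V=16.0164). Price 6.2546; hedge Δ=-0.1095, bond B=26.6293.
Self-financing check: at every node Δ·S+B equals the discounted successor values.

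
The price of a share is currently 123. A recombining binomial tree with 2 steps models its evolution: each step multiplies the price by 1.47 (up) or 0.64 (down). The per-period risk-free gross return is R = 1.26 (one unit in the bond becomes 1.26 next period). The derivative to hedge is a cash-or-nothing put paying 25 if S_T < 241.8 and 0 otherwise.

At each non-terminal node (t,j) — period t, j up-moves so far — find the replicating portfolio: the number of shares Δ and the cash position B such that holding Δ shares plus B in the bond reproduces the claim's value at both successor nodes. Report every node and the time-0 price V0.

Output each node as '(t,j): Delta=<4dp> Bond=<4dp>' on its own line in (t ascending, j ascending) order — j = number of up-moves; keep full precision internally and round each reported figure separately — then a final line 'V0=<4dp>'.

(0,0): Delta=-0.1452 Bond=24.8172
(1,0): Delta=0.0000 Bond=19.8413
(1,1): Delta=-0.1666 Bond=35.1406
V0=6.9603

No-arbitrage ⇒ martingale measure with p* = (R−d)/(u−d) = 0.7470.
At expiry t=2: V(2,0)=25.0000, V(2,1)=25.0000, V(2,2)=0.0000
  t=1,j=0: stock 78.7200 → up 115.7184 (V=25.0000), down 50.3808 (V=25.0000). Price 19.8413; hedge Δ=0.0000, bond B=19.8413.
  t=1,j=1: stock 180.8100 → up 265.7907 (V=0.0000), down 115.7184 (V=25.0000). Price 5.0201; hedge Δ=-0.1666, bond B=35.1406.
  t=0,j=0: stock 123.0000 → up 180.8100 (V=5.0201), down 78.7200 (V=19.8413). Price 6.9603; hedge Δ=-0.1452, bond B=24.8172.
Self-financing check: at every node Δ·S+B equals the discounted successor values.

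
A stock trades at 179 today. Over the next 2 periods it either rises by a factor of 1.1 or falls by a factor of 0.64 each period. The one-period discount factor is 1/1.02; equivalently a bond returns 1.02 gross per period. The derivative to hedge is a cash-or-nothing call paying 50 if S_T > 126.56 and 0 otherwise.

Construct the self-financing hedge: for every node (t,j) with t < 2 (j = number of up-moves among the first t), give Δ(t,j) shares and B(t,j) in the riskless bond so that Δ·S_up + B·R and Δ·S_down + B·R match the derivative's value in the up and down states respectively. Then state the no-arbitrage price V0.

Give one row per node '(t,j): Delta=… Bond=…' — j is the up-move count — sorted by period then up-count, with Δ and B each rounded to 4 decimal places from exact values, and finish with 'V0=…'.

Since d<R<u, set p* = (R−d)/(u−d) = 0.8261; price each node as the discounted p*-expectation of its children.
At expiry t=2: V(2,0)=0.0000, V(2,1)=0.0000, V(2,2)=50.0000
  t=1,j=0: stock 114.5600 → up 126.0160 (V=0.0000), down 73.3184 (V=0.0000). Price 0.0000; hedge Δ=0.0000, bond B=0.0000.
  t=1,j=1: stock 196.9000 → up 216.5900 (V=50.0000), down 126.0160 (V=0.0000). Price 40.4945; hedge Δ=0.5520, bond B=-68.2012.
  t=0,j=0: stock 179.0000 → up 196.9000 (V=40.4945), down 114.5600 (V=0.0000). Price 32.7960; hedge Δ=0.4918, bond B=-55.2354.
Each (Δ,B) replicates both successor values, so the strategy is self-financing and V0 is arbitrage-free.

(0,0): Delta=0.4918 Bond=-55.2354
(1,0): Delta=0.0000 Bond=0.0000
(1,1): Delta=0.5520 Bond=-68.2012
V0=32.7960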